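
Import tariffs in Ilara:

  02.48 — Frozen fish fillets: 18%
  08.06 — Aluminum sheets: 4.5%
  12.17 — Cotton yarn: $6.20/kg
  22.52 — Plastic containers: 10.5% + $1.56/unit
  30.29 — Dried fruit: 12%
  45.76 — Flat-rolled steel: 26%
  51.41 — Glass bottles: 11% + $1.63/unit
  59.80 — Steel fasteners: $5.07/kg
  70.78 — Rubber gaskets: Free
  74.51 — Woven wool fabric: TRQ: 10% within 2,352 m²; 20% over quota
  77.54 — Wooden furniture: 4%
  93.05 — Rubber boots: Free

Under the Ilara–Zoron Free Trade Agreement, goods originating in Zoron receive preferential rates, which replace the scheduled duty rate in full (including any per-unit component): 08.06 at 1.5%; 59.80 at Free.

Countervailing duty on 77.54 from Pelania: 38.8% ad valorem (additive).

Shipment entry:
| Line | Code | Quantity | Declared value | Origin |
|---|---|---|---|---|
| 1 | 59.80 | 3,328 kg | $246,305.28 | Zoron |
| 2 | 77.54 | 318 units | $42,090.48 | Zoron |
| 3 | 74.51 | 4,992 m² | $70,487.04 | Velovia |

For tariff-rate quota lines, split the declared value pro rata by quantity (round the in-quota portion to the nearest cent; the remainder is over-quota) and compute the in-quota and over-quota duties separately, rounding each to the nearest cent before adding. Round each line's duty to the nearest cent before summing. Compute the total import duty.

Line 1 (59.80, Zoron, 3,328 kg, $246,305.28):
Base rate for 59.80 is $5.07/kg.
Origin Zoron qualifies under the Ilara–Zoron agreement and 59.80 is covered: preferential rate Free applies instead.
Duty = $246,305.28 × 0% = $0.00.
Line 2 (77.54, Zoron, 318 units, $42,090.48):
Base rate for 77.54 is 4%.
Origin Zoron is the FTA partner but 77.54 is not on the preference list; base rate stands.
The additional-duty order on 77.54 targets Pelania, not Zoron; it does not apply.
Duty = $42,090.48 × 4% = $1,683.62.
Line 3 (74.51, Velovia, 4,992 m², $70,487.04):
Code 74.51 is under a tariff-rate quota (threshold 2,352 m²). In-quota: 2,352 m² at 10%; over-quota: 2,640 m² at 20%.
Pro-rata value split: in-quota = $70,487.04 × 2,352/4,992 = $33,210.24; over-quota = $70,487.04 − $33,210.24 = $37,276.80.
In-quota duty = $33,210.24 × 10% = $3,321.02. Over-quota duty = $37,276.80 × 20% = $7,455.36.
Line duty = $3,321.02 + $7,455.36 = $10,776.38.
Total = $0.00 + $1,683.62 + $10,776.38 = $12,460.00.

$12,460.00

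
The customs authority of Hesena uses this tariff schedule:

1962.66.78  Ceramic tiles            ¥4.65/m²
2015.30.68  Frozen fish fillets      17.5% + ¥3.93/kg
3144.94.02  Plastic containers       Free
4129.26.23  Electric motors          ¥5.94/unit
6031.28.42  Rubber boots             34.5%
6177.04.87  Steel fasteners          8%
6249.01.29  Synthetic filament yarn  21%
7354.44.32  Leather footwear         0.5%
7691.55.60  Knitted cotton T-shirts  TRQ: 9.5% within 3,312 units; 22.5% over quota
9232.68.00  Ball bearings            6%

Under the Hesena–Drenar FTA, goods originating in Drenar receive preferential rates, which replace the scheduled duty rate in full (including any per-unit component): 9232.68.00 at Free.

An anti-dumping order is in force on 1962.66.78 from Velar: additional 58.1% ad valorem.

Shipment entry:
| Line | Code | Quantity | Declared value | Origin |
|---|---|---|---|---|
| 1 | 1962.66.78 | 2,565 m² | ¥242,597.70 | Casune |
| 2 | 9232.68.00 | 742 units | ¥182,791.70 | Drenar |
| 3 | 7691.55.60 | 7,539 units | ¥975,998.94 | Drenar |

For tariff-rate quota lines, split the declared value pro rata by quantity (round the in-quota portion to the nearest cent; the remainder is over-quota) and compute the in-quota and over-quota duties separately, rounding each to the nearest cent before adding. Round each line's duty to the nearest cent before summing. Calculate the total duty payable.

¥175,786.71

Line 1 (1962.66.78, Casune, 2,565 m², ¥242,597.70):
Base rate for 1962.66.78 is ¥4.65/m².
The additional-duty order on 1962.66.78 targets Velar, not Casune; it does not apply.
Duty = 2,565 × ¥4.65 = ¥11,927.25.
Line 2 (9232.68.00, Drenar, 742 units, ¥182,791.70):
Base rate for 9232.68.00 is 6%.
Origin Drenar qualifies under the Hesena–Drenar agreement and 9232.68.00 is covered: preferential rate Free applies instead.
Duty = ¥182,791.70 × 0% = ¥0.00.
Line 3 (7691.55.60, Drenar, 7,539 units, ¥975,998.94):
Code 7691.55.60 is under a tariff-rate quota (threshold 3,312 units). In-quota: 3,312 units at 9.5%; over-quota: 4,227 units at 22.5%.
Pro-rata value split: in-quota = ¥975,998.94 × 3,312/7,539 = ¥428,771.52; over-quota = ¥975,998.94 − ¥428,771.52 = ¥547,227.42.
In-quota duty = ¥428,771.52 × 9.5% = ¥40,733.29. Over-quota duty = ¥547,227.42 × 22.5% = ¥123,126.17.
Line duty = ¥40,733.29 + ¥123,126.17 = ¥163,859.46.
Total = ¥11,927.25 + ¥0.00 + ¥163,859.46 = ¥175,786.71.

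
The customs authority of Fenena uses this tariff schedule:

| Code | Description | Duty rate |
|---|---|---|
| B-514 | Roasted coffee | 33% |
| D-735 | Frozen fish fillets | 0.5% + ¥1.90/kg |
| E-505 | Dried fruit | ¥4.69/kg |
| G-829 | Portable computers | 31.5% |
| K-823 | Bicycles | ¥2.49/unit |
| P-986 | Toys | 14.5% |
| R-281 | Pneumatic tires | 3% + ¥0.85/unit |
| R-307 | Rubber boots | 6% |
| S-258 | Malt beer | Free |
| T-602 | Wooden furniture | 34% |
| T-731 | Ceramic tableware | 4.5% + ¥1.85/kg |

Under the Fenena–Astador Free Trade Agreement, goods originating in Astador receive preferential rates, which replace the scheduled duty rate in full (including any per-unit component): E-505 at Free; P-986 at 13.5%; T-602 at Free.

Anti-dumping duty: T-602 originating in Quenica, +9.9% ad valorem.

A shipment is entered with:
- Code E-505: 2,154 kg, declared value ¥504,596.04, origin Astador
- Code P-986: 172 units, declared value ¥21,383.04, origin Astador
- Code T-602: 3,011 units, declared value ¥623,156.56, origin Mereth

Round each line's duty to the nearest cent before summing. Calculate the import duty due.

Line 1 (E-505, Astador, 2,154 kg, ¥504,596.04):
Base rate for E-505 is ¥4.69/kg.
Origin Astador qualifies under the Fenena–Astador agreement and E-505 is covered: preferential rate Free applies instead.
Duty = ¥504,596.04 × 0% = ¥0.00.
Line 2 (P-986, Astador, 172 units, ¥21,383.04):
Base rate for P-986 is 14.5%.
Origin Astador qualifies under the Fenena–Astador agreement and P-986 is covered: preferential rate 13.5% applies instead.
Duty = ¥21,383.04 × 13.5% = ¥2,886.71.
Line 3 (T-602, Mereth, 3,011 units, ¥623,156.56):
Base rate for T-602 is 34%.
T-602 has an FTA preferential rate, but origin Mereth is not Astador; base rate stands.
The additional-duty order on T-602 targets Quenica, not Mereth; it does not apply.
Duty = ¥623,156.56 × 34% = ¥211,873.23.
Total = ¥0.00 + ¥2,886.71 + ¥211,873.23 = ¥214,759.94.

¥214,759.94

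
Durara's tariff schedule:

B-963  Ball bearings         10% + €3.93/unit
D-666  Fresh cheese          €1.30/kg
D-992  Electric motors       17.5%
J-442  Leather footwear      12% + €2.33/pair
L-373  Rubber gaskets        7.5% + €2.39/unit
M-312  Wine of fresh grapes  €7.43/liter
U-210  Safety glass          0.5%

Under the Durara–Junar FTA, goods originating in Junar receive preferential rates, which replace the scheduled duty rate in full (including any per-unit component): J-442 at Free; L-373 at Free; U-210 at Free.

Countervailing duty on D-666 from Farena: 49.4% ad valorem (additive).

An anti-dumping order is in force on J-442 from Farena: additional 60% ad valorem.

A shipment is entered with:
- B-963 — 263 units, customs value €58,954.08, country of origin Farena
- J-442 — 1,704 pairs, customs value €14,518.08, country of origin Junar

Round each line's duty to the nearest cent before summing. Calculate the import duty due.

€6,929.00

Line 1 (B-963, Farena, 263 units, €58,954.08):
Base rate for B-963 is 10% + €3.93/unit.
Duty = €58,954.08 × 10% + 263 × €3.93 = €6,929.00.
Line 2 (J-442, Junar, 1,704 pairs, €14,518.08):
Base rate for J-442 is 12% + €2.33/pair.
Origin Junar qualifies under the Durara–Junar agreement and J-442 is covered: preferential rate Free applies instead.
The additional-duty order on J-442 targets Farena, not Junar; it does not apply.
Duty = €14,518.08 × 0% = €0.00.
Total = €6,929.00 + €0.00 = €6,929.00.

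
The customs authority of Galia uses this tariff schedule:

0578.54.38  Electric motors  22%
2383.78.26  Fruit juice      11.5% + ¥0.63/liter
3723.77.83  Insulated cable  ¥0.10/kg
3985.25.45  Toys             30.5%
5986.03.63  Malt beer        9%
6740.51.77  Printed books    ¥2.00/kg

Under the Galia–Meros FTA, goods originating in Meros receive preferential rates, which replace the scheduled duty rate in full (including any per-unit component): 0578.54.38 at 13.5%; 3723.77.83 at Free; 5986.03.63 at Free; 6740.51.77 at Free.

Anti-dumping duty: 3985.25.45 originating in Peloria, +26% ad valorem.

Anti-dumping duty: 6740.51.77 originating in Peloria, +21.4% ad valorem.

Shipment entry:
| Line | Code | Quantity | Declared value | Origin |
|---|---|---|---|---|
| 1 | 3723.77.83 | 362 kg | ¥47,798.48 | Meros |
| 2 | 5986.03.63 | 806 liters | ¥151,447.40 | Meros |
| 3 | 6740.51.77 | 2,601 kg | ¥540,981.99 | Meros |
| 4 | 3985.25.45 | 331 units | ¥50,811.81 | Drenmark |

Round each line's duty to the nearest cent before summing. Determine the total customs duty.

Line 1 (3723.77.83, Meros, 362 kg, ¥47,798.48):
Base rate for 3723.77.83 is ¥0.10/kg.
Origin Meros qualifies under the Galia–Meros agreement and 3723.77.83 is covered: preferential rate Free applies instead.
Duty = ¥47,798.48 × 0% = ¥0.00.
Line 2 (5986.03.63, Meros, 806 liters, ¥151,447.40):
Base rate for 5986.03.63 is 9%.
Origin Meros qualifies under the Galia–Meros agreement and 5986.03.63 is covered: preferential rate Free applies instead.
Duty = ¥151,447.40 × 0% = ¥0.00.
Line 3 (6740.51.77, Meros, 2,601 kg, ¥540,981.99):
Base rate for 6740.51.77 is ¥2.00/kg.
Origin Meros qualifies under the Galia–Meros agreement and 6740.51.77 is covered: preferential rate Free applies instead.
The additional-duty order on 6740.51.77 targets Peloria, not Meros; it does not apply.
Duty = ¥540,981.99 × 0% = ¥0.00.
Line 4 (3985.25.45, Drenmark, 331 units, ¥50,811.81):
Base rate for 3985.25.45 is 30.5%.
The additional-duty order on 3985.25.45 targets Peloria, not Drenmark; it does not apply.
Duty = ¥50,811.81 × 30.5% = ¥15,497.60.
Total = ¥0.00 + ¥0.00 + ¥0.00 + ¥15,497.60 = ¥15,497.60.

¥15,497.60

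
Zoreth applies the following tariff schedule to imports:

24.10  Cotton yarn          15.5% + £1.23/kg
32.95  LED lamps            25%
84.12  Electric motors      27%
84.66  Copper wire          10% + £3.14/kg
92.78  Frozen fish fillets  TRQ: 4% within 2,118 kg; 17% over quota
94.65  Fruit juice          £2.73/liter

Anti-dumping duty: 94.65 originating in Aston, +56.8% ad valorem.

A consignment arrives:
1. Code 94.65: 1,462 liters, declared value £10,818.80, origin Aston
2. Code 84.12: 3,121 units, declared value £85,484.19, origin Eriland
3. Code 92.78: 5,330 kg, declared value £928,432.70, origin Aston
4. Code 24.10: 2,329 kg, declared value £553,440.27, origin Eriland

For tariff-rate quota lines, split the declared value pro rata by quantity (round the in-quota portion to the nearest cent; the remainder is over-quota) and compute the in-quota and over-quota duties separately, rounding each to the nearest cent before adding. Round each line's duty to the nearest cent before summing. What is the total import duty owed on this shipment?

Line 1 (94.65, Aston, 1,462 liters, £10,818.80):
Base rate for 94.65 is £2.73/liter.
Additional duty on 94.65 from Aston: +56.8% ad valorem. Applied ad valorem rate = 56.8%.
Duty = £10,818.80 × 56.8% + 1,462 × £2.73 = £10,136.34.
Line 2 (84.12, Eriland, 3,121 units, £85,484.19):
Base rate for 84.12 is 27%.
Duty = £85,484.19 × 27% = £23,080.73.
Line 3 (92.78, Aston, 5,330 kg, £928,432.70):
Code 92.78 is under a tariff-rate quota (threshold 2,118 kg). In-quota: 2,118 kg at 4%; over-quota: 3,212 kg at 17%.
Pro-rata value split: in-quota = £928,432.70 × 2,118/5,330 = £368,934.42; over-quota = £928,432.70 − £368,934.42 = £559,498.28.
In-quota duty = £368,934.42 × 4% = £14,757.38. Over-quota duty = £559,498.28 × 17% = £95,114.71.
Line duty = £14,757.38 + £95,114.71 = £109,872.09.
Line 4 (24.10, Eriland, 2,329 kg, £553,440.27):
Base rate for 24.10 is 15.5% + £1.23/kg.
Duty = £553,440.27 × 15.5% + 2,329 × £1.23 = £88,647.91.
Total = £10,136.34 + £23,080.73 + £109,872.09 + £88,647.91 = £231,737.07.

£231,737.07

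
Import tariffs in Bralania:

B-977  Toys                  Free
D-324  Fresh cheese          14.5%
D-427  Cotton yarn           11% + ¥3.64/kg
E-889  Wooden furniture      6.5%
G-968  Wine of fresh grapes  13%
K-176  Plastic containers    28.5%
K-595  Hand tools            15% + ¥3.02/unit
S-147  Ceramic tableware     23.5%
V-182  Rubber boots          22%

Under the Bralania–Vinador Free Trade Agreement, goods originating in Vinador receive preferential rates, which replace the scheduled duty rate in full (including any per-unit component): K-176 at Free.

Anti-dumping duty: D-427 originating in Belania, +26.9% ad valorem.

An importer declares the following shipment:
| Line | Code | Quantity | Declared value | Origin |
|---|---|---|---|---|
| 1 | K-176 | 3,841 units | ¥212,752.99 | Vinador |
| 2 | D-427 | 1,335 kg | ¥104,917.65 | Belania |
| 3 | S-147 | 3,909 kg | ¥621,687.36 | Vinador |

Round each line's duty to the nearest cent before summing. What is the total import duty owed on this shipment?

¥190,719.72

Line 1 (K-176, Vinador, 3,841 units, ¥212,752.99):
Base rate for K-176 is 28.5%.
Origin Vinador qualifies under the Bralania–Vinador agreement and K-176 is covered: preferential rate Free applies instead.
Duty = ¥212,752.99 × 0% = ¥0.00.
Line 2 (D-427, Belania, 1,335 kg, ¥104,917.65):
Base rate for D-427 is 11% + ¥3.64/kg.
Additional duty on D-427 from Belania: +26.9%. Applied ad valorem rate: 11% + 26.9% = 37.9%.
Duty = ¥104,917.65 × 37.9% + 1,335 × ¥3.64 = ¥44,623.19.
Line 3 (S-147, Vinador, 3,909 kg, ¥621,687.36):
Base rate for S-147 is 23.5%.
Origin Vinador is the FTA partner but S-147 is not on the preference list; base rate stands.
Duty = ¥621,687.36 × 23.5% = ¥146,096.53.
Total = ¥0.00 + ¥44,623.19 + ¥146,096.53 = ¥190,719.72.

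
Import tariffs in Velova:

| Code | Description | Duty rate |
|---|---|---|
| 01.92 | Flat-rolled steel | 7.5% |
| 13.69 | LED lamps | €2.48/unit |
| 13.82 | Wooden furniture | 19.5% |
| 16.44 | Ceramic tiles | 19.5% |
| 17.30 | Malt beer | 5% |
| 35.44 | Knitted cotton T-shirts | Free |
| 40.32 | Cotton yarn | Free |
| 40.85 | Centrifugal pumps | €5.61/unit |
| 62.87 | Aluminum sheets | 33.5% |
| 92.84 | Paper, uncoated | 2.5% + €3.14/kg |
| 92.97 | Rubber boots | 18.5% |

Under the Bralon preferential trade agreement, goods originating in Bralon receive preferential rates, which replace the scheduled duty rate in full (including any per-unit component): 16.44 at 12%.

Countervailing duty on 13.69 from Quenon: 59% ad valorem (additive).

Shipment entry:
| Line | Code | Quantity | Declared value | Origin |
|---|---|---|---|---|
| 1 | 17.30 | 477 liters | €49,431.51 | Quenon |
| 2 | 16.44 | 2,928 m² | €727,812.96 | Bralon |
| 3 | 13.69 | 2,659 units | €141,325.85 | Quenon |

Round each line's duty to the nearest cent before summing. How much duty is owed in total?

€179,785.71

Line 1 (17.30, Quenon, 477 liters, €49,431.51):
Base rate for 17.30 is 5%.
Duty = €49,431.51 × 5% = €2,471.58.
Line 2 (16.44, Bralon, 2,928 m², €727,812.96):
Base rate for 16.44 is 19.5%.
Origin Bralon qualifies under the Velova–Bralon agreement and 16.44 is covered: preferential rate 12% applies instead.
Duty = €727,812.96 × 12% = €87,337.56.
Line 3 (13.69, Quenon, 2,659 units, €141,325.85):
Base rate for 13.69 is €2.48/unit.
Additional duty on 13.69 from Quenon: +59% ad valorem. Applied ad valorem rate = 59%.
Duty = €141,325.85 × 59% + 2,659 × €2.48 = €89,976.57.
Total = €2,471.58 + €87,337.56 + €89,976.57 = €179,785.71.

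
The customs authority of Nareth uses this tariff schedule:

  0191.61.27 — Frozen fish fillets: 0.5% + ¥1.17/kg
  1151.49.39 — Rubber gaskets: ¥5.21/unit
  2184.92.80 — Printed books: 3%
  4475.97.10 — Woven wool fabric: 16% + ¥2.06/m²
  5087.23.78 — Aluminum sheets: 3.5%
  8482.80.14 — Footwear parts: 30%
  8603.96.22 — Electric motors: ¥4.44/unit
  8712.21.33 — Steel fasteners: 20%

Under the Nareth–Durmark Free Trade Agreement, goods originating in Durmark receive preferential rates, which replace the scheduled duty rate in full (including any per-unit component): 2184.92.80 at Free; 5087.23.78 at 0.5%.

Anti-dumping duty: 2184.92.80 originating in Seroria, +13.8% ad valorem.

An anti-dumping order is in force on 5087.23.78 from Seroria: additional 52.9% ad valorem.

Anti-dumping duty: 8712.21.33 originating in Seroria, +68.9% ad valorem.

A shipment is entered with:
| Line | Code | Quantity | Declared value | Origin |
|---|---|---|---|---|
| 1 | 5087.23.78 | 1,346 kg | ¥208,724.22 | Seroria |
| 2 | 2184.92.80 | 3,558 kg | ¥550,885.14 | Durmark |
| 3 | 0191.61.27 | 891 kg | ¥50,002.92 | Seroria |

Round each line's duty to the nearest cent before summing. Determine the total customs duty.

Line 1 (5087.23.78, Seroria, 1,346 kg, ¥208,724.22):
Base rate for 5087.23.78 is 3.5%.
5087.23.78 has an FTA preferential rate, but origin Seroria is not Durmark; base rate stands.
Additional duty on 5087.23.78 from Seroria: +52.9%. Applied ad valorem rate: 3.5% + 52.9% = 56.4%.
Duty = ¥208,724.22 × 56.4% = ¥117,720.46.
Line 2 (2184.92.80, Durmark, 3,558 kg, ¥550,885.14):
Base rate for 2184.92.80 is 3%.
Origin Durmark qualifies under the Nareth–Durmark agreement and 2184.92.80 is covered: preferential rate Free applies instead.
The additional-duty order on 2184.92.80 targets Seroria, not Durmark; it does not apply.
Duty = ¥550,885.14 × 0% = ¥0.00.
Line 3 (0191.61.27, Seroria, 891 kg, ¥50,002.92):
Base rate for 0191.61.27 is 0.5% + ¥1.17/kg.
Duty = ¥50,002.92 × 0.5% + 891 × ¥1.17 = ¥1,292.48.
Total = ¥117,720.46 + ¥0.00 + ¥1,292.48 = ¥119,012.94.

¥119,012.94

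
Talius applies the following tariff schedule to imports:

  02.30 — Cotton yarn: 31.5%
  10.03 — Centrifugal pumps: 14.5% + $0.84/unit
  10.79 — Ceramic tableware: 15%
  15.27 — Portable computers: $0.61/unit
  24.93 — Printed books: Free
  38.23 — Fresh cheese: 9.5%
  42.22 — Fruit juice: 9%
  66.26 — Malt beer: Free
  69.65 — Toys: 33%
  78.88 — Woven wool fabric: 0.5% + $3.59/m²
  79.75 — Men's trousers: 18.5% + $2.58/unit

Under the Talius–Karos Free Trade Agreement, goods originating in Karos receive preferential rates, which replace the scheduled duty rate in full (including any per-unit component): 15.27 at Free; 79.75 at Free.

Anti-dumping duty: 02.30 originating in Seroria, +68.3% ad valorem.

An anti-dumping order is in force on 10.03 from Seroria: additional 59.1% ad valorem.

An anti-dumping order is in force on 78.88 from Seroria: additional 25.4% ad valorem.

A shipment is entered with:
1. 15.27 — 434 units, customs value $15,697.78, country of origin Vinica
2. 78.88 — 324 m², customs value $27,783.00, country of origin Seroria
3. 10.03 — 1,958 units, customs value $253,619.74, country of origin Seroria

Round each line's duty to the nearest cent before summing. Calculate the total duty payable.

Line 1 (15.27, Vinica, 434 units, $15,697.78):
Base rate for 15.27 is $0.61/unit.
15.27 has an FTA preferential rate, but origin Vinica is not Karos; base rate stands.
Duty = 434 × $0.61 = $264.74.
Line 2 (78.88, Seroria, 324 m², $27,783.00):
Base rate for 78.88 is 0.5% + $3.59/m².
Additional duty on 78.88 from Seroria: +25.4%. Applied ad valorem rate: 0.5% + 25.4% = 25.9%.
Duty = $27,783.00 × 25.9% + 324 × $3.59 = $8,358.96.
Line 3 (10.03, Seroria, 1,958 units, $253,619.74):
Base rate for 10.03 is 14.5% + $0.84/unit.
Additional duty on 10.03 from Seroria: +59.1%. Applied ad valorem rate: 14.5% + 59.1% = 73.6%.
Duty = $253,619.74 × 73.6% + 1,958 × $0.84 = $188,308.85.
Total = $264.74 + $8,358.96 + $188,308.85 = $196,932.55.

$196,932.55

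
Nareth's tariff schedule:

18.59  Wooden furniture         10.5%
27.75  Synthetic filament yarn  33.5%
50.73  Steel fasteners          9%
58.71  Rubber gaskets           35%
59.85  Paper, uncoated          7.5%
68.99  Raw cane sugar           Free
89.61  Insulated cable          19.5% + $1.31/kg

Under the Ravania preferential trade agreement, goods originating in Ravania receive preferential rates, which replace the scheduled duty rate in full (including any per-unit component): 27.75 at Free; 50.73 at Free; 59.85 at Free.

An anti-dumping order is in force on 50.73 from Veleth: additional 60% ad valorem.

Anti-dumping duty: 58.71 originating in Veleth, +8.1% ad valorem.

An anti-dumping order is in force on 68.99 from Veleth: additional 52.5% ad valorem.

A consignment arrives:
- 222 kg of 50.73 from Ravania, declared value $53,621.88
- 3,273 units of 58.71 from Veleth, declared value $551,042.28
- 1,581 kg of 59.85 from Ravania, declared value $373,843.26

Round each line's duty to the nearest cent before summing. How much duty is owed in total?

Line 1 (50.73, Ravania, 222 kg, $53,621.88):
Base rate for 50.73 is 9%.
Origin Ravania qualifies under the Nareth–Ravania agreement and 50.73 is covered: preferential rate Free applies instead.
The additional-duty order on 50.73 targets Veleth, not Ravania; it does not apply.
Duty = $53,621.88 × 0% = $0.00.
Line 2 (58.71, Veleth, 3,273 units, $551,042.28):
Base rate for 58.71 is 35%.
Additional duty on 58.71 from Veleth: +8.1%. Applied ad valorem rate: 35% + 8.1% = 43.1%.
Duty = $551,042.28 × 43.1% = $237,499.22.
Line 3 (59.85, Ravania, 1,581 kg, $373,843.26):
Base rate for 59.85 is 7.5%.
Origin Ravania qualifies under the Nareth–Ravania agreement and 59.85 is covered: preferential rate Free applies instead.
Duty = $373,843.26 × 0% = $0.00.
Total = $0.00 + $237,499.22 + $0.00 = $237,499.22.

$237,499.22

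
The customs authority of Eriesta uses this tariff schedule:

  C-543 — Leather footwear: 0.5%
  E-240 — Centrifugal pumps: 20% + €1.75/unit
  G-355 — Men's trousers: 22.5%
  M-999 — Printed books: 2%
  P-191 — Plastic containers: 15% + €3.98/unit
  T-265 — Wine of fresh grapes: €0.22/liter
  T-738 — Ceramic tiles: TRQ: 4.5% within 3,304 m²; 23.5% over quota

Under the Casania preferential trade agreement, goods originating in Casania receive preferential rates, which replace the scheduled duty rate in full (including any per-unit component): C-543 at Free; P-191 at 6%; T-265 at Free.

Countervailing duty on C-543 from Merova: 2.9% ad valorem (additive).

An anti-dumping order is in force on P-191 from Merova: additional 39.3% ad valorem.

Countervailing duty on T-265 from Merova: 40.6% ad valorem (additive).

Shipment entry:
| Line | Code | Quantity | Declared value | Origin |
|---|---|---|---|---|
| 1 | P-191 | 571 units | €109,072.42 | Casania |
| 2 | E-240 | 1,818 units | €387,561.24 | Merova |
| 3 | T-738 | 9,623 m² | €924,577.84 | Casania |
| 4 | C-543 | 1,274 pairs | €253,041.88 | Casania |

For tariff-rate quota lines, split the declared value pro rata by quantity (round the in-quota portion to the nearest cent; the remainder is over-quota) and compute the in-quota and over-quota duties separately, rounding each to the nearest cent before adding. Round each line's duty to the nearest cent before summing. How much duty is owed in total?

Line 1 (P-191, Casania, 571 units, €109,072.42):
Base rate for P-191 is 15% + €3.98/unit.
Origin Casania qualifies under the Eriesta–Casania agreement and P-191 is covered: preferential rate 6% applies instead.
The additional-duty order on P-191 targets Merova, not Casania; it does not apply.
Duty = €109,072.42 × 6% = €6,544.35.
Line 2 (E-240, Merova, 1,818 units, €387,561.24):
Base rate for E-240 is 20% + €1.75/unit.
Duty = €387,561.24 × 20% + 1,818 × €1.75 = €80,693.75.
Line 3 (T-738, Casania, 9,623 m², €924,577.84):
Code T-738 is under a tariff-rate quota (threshold 3,304 m²). In-quota: 3,304 m² at 4.5%; over-quota: 6,319 m² at 23.5%.
Pro-rata value split: in-quota = €924,577.84 × 3,304/9,623 = €317,448.32; over-quota = €924,577.84 − €317,448.32 = €607,129.52.
In-quota duty = €317,448.32 × 4.5% = €14,285.17. Over-quota duty = €607,129.52 × 23.5% = €142,675.44.
Line duty = €14,285.17 + €142,675.44 = €156,960.61.
Line 4 (C-543, Casania, 1,274 pairs, €253,041.88):
Base rate for C-543 is 0.5%.
Origin Casania qualifies under the Eriesta–Casania agreement and C-543 is covered: preferential rate Free applies instead.
The additional-duty order on C-543 targets Merova, not Casania; it does not apply.
Duty = €253,041.88 × 0% = €0.00.
Total = €6,544.35 + €80,693.75 + €156,960.61 + €0.00 = €244,198.71.

€244,198.71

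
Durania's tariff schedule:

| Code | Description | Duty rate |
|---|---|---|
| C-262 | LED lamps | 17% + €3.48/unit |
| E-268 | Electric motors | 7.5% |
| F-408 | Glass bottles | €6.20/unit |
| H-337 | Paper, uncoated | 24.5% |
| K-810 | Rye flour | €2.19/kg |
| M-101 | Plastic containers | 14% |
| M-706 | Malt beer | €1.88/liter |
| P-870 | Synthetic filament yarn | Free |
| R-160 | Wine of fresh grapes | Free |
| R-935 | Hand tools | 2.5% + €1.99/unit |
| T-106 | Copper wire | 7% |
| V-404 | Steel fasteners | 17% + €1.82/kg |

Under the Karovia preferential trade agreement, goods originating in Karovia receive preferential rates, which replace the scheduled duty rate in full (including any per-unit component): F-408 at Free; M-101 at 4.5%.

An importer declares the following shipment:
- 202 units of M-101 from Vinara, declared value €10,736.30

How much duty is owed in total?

Line 1 (M-101, Vinara, 202 units, €10,736.30):
Base rate for M-101 is 14%.
M-101 has an FTA preferential rate, but origin Vinara is not Karovia; base rate stands.
Duty = €10,736.30 × 14% = €1,503.08.

€1,503.08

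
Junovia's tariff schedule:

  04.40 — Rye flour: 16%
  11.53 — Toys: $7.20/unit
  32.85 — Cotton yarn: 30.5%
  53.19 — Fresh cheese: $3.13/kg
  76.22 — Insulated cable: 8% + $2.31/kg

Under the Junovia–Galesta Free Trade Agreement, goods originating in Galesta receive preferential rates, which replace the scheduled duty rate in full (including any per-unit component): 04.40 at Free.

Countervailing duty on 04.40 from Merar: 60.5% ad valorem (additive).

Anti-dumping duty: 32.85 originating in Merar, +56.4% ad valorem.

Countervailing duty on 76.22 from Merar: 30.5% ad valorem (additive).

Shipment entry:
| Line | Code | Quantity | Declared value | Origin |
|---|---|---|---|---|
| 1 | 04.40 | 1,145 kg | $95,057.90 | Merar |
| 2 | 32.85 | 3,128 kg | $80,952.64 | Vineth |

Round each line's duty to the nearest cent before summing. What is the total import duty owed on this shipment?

$97,409.85

Line 1 (04.40, Merar, 1,145 kg, $95,057.90):
Base rate for 04.40 is 16%.
04.40 has an FTA preferential rate, but origin Merar is not Galesta; base rate stands.
Additional duty on 04.40 from Merar: +60.5%. Applied ad valorem rate: 16% + 60.5% = 76.5%.
Duty = $95,057.90 × 76.5% = $72,719.29.
Line 2 (32.85, Vineth, 3,128 kg, $80,952.64):
Base rate for 32.85 is 30.5%.
The additional-duty order on 32.85 targets Merar, not Vineth; it does not apply.
Duty = $80,952.64 × 30.5% = $24,690.56.
Total = $72,719.29 + $24,690.56 = $97,409.85.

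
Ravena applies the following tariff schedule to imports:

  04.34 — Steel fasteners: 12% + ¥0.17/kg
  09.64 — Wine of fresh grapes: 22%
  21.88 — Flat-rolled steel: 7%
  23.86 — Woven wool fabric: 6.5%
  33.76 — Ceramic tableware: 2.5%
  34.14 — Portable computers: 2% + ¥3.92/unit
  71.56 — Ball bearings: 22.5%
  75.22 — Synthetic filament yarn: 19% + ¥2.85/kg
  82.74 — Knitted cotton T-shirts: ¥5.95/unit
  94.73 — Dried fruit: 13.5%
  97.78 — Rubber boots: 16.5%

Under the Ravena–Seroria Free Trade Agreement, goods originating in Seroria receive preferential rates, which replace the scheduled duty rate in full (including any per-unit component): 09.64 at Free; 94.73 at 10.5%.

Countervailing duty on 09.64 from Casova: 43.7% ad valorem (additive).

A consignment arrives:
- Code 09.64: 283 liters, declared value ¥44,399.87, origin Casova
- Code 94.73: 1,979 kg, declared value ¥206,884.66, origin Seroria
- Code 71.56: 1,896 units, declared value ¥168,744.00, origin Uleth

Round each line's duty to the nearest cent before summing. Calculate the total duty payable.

Line 1 (09.64, Casova, 283 liters, ¥44,399.87):
Base rate for 09.64 is 22%.
09.64 has an FTA preferential rate, but origin Casova is not Seroria; base rate stands.
Additional duty on 09.64 from Casova: +43.7%. Applied ad valorem rate: 22% + 43.7% = 65.7%.
Duty = ¥44,399.87 × 65.7% = ¥29,170.71.
Line 2 (94.73, Seroria, 1,979 kg, ¥206,884.66):
Base rate for 94.73 is 13.5%.
Origin Seroria qualifies under the Ravena–Seroria agreement and 94.73 is covered: preferential rate 10.5% applies instead.
Duty = ¥206,884.66 × 10.5% = ¥21,722.89.
Line 3 (71.56, Uleth, 1,896 units, ¥168,744.00):
Base rate for 71.56 is 22.5%.
Duty = ¥168,744.00 × 22.5% = ¥37,967.40.
Total = ¥29,170.71 + ¥21,722.89 + ¥37,967.40 = ¥88,861.00.

¥88,861.00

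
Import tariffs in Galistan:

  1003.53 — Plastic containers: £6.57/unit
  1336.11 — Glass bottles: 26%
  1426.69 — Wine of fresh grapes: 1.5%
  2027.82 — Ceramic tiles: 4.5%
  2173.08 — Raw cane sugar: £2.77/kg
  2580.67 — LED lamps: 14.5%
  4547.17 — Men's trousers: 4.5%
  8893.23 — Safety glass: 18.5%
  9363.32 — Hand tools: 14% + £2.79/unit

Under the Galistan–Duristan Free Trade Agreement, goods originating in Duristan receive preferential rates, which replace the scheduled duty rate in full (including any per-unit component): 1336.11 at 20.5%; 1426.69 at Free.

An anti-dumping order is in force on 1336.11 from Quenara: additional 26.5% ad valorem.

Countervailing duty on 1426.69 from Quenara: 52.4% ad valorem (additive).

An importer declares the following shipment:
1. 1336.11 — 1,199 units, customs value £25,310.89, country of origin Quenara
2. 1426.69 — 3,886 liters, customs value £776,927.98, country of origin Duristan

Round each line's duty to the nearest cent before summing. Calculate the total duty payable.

Line 1 (1336.11, Quenara, 1,199 units, £25,310.89):
Base rate for 1336.11 is 26%.
1336.11 has an FTA preferential rate, but origin Quenara is not Duristan; base rate stands.
Additional duty on 1336.11 from Quenara: +26.5%. Applied ad valorem rate: 26% + 26.5% = 52.5%.
Duty = £25,310.89 × 52.5% = £13,288.22.
Line 2 (1426.69, Duristan, 3,886 liters, £776,927.98):
Base rate for 1426.69 is 1.5%.
Origin Duristan qualifies under the Galistan–Duristan agreement and 1426.69 is covered: preferential rate Free applies instead.
The additional-duty order on 1426.69 targets Quenara, not Duristan; it does not apply.
Duty = £776,927.98 × 0% = £0.00.
Total = £13,288.22 + £0.00 = £13,288.22.

£13,288.22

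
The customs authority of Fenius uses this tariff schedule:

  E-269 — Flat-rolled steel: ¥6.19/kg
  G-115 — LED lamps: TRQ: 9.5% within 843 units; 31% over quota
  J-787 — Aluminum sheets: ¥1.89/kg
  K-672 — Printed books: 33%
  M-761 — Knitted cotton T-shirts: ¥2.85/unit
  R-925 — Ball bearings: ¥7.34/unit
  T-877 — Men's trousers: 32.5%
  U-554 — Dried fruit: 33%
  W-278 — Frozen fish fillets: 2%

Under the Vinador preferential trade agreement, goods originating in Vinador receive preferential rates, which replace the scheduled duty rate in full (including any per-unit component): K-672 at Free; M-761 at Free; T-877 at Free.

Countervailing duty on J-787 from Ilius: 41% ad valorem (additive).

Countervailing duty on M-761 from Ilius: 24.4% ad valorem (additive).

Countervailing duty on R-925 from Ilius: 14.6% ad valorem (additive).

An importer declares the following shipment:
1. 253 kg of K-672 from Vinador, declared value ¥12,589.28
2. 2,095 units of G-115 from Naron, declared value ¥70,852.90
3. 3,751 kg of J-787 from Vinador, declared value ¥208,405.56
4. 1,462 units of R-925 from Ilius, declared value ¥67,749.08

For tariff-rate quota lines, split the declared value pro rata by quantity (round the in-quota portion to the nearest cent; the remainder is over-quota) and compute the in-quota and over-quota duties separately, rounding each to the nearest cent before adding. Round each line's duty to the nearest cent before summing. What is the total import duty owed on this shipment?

¥43,546.53

Line 1 (K-672, Vinador, 253 kg, ¥12,589.28):
Base rate for K-672 is 33%.
Origin Vinador qualifies under the Fenius–Vinador agreement and K-672 is covered: preferential rate Free applies instead.
Duty = ¥12,589.28 × 0% = ¥0.00.
Line 2 (G-115, Naron, 2,095 units, ¥70,852.90):
Code G-115 is under a tariff-rate quota (threshold 843 units). In-quota: 843 units at 9.5%; over-quota: 1,252 units at 31%.
Pro-rata value split: in-quota = ¥70,852.90 × 843/2,095 = ¥28,510.26; over-quota = ¥70,852.90 − ¥28,510.26 = ¥42,342.64.
In-quota duty = ¥28,510.26 × 9.5% = ¥2,708.47. Over-quota duty = ¥42,342.64 × 31% = ¥13,126.22.
Line duty = ¥2,708.47 + ¥13,126.22 = ¥15,834.69.
Line 3 (J-787, Vinador, 3,751 kg, ¥208,405.56):
Base rate for J-787 is ¥1.89/kg.
Origin Vinador is the FTA partner but J-787 is not on the preference list; base rate stands.
The additional-duty order on J-787 targets Ilius, not Vinador; it does not apply.
Duty = 3,751 × ¥1.89 = ¥7,089.39.
Line 4 (R-925, Ilius, 1,462 units, ¥67,749.08):
Base rate for R-925 is ¥7.34/unit.
Additional duty on R-925 from Ilius: +14.6% ad valorem. Applied ad valorem rate = 14.6%.
Duty = ¥67,749.08 × 14.6% + 1,462 × ¥7.34 = ¥20,622.45.
Total = ¥0.00 + ¥15,834.69 + ¥7,089.39 + ¥20,622.45 = ¥43,546.53.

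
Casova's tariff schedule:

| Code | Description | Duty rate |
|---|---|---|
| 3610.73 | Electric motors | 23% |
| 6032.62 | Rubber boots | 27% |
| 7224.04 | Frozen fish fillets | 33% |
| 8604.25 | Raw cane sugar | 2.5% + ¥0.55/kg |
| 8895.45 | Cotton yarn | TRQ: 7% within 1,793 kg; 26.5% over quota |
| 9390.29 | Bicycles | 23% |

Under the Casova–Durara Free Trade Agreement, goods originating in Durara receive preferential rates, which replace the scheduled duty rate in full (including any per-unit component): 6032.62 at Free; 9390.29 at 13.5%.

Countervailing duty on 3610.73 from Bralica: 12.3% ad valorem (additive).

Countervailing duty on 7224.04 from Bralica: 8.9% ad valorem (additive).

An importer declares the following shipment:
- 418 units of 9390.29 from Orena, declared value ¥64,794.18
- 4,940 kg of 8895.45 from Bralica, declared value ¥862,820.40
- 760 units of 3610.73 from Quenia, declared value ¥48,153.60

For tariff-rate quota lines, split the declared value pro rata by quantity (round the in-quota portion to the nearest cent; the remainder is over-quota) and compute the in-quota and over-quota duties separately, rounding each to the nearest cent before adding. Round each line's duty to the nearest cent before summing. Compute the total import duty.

Line 1 (9390.29, Orena, 418 units, ¥64,794.18):
Base rate for 9390.29 is 23%.
9390.29 has an FTA preferential rate, but origin Orena is not Durara; base rate stands.
Duty = ¥64,794.18 × 23% = ¥14,902.66.
Line 2 (8895.45, Bralica, 4,940 kg, ¥862,820.40):
Code 8895.45 is under a tariff-rate quota (threshold 1,793 kg). In-quota: 1,793 kg at 7%; over-quota: 3,147 kg at 26.5%.
Pro-rata value split: in-quota = ¥862,820.40 × 1,793/4,940 = ¥313,165.38; over-quota = ¥862,820.40 − ¥313,165.38 = ¥549,655.02.
In-quota duty = ¥313,165.38 × 7% = ¥21,921.58. Over-quota duty = ¥549,655.02 × 26.5% = ¥145,658.58.
Line duty = ¥21,921.58 + ¥145,658.58 = ¥167,580.16.
Line 3 (3610.73, Quenia, 760 units, ¥48,153.60):
Base rate for 3610.73 is 23%.
The additional-duty order on 3610.73 targets Bralica, not Quenia; it does not apply.
Duty = ¥48,153.60 × 23% = ¥11,075.33.
Total = ¥14,902.66 + ¥167,580.16 + ¥11,075.33 = ¥193,558.15.

¥193,558.15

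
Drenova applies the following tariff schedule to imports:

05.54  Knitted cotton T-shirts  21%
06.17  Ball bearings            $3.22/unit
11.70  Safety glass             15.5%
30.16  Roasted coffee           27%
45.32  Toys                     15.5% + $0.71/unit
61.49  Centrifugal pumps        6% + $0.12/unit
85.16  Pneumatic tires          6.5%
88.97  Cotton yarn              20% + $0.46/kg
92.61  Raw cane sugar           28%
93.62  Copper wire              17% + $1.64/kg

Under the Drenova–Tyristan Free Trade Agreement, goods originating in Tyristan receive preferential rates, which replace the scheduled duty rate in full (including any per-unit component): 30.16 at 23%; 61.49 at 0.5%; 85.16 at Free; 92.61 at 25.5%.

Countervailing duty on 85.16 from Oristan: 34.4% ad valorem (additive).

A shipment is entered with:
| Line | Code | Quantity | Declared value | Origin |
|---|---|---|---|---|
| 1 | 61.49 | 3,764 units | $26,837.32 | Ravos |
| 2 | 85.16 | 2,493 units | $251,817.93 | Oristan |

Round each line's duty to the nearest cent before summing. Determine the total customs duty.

Line 1 (61.49, Ravos, 3,764 units, $26,837.32):
Base rate for 61.49 is 6% + $0.12/unit.
61.49 has an FTA preferential rate, but origin Ravos is not Tyristan; base rate stands.
Duty = $26,837.32 × 6% + 3,764 × $0.12 = $2,061.92.
Line 2 (85.16, Oristan, 2,493 units, $251,817.93):
Base rate for 85.16 is 6.5%.
85.16 has an FTA preferential rate, but origin Oristan is not Tyristan; base rate stands.
Additional duty on 85.16 from Oristan: +34.4%. Applied ad valorem rate: 6.5% + 34.4% = 40.9%.
Duty = $251,817.93 × 40.9% = $102,993.53.
Total = $2,061.92 + $102,993.53 = $105,055.45.

$105,055.45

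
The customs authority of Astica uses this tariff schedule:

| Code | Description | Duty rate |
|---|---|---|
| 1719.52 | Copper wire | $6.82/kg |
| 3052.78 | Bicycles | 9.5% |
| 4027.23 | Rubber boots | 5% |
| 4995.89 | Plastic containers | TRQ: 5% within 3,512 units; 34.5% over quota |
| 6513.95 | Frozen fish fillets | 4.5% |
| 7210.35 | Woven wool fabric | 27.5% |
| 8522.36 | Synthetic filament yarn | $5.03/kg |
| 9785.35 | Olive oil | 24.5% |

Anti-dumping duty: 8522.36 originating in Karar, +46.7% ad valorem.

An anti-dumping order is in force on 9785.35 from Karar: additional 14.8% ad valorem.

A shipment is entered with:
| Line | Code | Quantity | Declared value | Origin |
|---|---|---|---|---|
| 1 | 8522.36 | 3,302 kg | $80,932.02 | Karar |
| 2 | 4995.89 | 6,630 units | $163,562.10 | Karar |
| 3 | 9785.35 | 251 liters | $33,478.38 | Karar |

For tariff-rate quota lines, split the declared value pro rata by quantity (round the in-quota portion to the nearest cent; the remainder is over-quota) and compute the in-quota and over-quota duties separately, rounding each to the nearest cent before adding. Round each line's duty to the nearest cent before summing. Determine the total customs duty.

$98,431.13

Line 1 (8522.36, Karar, 3,302 kg, $80,932.02):
Base rate for 8522.36 is $5.03/kg.
Additional duty on 8522.36 from Karar: +46.7% ad valorem. Applied ad valorem rate = 46.7%.
Duty = $80,932.02 × 46.7% + 3,302 × $5.03 = $54,404.31.
Line 2 (4995.89, Karar, 6,630 units, $163,562.10):
Code 4995.89 is under a tariff-rate quota (threshold 3,512 units). In-quota: 3,512 units at 5%; over-quota: 3,118 units at 34.5%.
Pro-rata value split: in-quota = $163,562.10 × 3,512/6,630 = $86,641.04; over-quota = $163,562.10 − $86,641.04 = $76,921.06.
In-quota duty = $86,641.04 × 5% = $4,332.05. Over-quota duty = $76,921.06 × 34.5% = $26,537.77.
Line duty = $4,332.05 + $26,537.77 = $30,869.82.
Line 3 (9785.35, Karar, 251 liters, $33,478.38):
Base rate for 9785.35 is 24.5%.
Additional duty on 9785.35 from Karar: +14.8%. Applied ad valorem rate: 24.5% + 14.8% = 39.3%.
Duty = $33,478.38 × 39.3% = $13,157.00.
Total = $54,404.31 + $30,869.82 + $13,157.00 = $98,431.13.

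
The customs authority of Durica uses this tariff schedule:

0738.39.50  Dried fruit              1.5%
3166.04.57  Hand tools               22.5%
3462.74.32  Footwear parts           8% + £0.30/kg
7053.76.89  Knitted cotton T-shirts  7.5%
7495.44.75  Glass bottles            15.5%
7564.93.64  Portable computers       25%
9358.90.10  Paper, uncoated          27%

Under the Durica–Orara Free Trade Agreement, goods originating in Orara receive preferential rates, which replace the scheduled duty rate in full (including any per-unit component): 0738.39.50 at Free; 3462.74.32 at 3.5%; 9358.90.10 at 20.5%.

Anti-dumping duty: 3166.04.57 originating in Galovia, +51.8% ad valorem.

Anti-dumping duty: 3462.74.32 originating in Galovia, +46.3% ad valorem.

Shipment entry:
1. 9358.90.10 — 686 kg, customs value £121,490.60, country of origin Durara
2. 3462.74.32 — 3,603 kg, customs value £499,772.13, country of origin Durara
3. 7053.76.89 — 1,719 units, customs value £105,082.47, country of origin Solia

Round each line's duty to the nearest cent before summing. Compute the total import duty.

Line 1 (9358.90.10, Durara, 686 kg, £121,490.60):
Base rate for 9358.90.10 is 27%.
9358.90.10 has an FTA preferential rate, but origin Durara is not Orara; base rate stands.
Duty = £121,490.60 × 27% = £32,802.46.
Line 2 (3462.74.32, Durara, 3,603 kg, £499,772.13):
Base rate for 3462.74.32 is 8% + £0.30/kg.
3462.74.32 has an FTA preferential rate, but origin Durara is not Orara; base rate stands.
The additional-duty order on 3462.74.32 targets Galovia, not Durara; it does not apply.
Duty = £499,772.13 × 8% + 3,603 × £0.30 = £41,062.67.
Line 3 (7053.76.89, Solia, 1,719 units, £105,082.47):
Base rate for 7053.76.89 is 7.5%.
Duty = £105,082.47 × 7.5% = £7,881.19.
Total = £32,802.46 + £41,062.67 + £7,881.19 = £81,746.32.

£81,746.32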